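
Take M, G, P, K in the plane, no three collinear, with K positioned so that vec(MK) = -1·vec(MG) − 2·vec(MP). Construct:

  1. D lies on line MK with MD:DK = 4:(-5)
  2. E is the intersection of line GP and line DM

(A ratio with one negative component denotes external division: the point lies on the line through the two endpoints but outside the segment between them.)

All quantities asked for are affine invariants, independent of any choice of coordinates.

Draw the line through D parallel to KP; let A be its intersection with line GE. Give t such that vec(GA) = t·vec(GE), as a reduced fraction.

Choose coordinates M = (0, 0), G = (1, 0), P = (0, 1), K = (-1, -2).
1. D lies on line MK with MD:DK = 4:(-5) ⇒ D = (4, 8)
2. E is the intersection of line GP and line DM ⇒ E = (1/3, 2/3)
through D parallel to KP: direction (1, 3); meets GE at A = (5/4, -1/4)
A = G + t·(E−G) with t = -3/8

t = -3/8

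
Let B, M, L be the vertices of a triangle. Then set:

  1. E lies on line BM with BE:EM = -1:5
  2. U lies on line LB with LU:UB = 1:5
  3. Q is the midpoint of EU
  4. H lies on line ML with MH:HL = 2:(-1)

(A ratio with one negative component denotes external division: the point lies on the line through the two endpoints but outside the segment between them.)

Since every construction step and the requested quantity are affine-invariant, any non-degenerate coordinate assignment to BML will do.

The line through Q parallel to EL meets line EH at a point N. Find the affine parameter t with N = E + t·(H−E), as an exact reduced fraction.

t = -1/60

Assign B = (0, 0), M = (1, 0), L = (0, 1) — the answer is frame-independent, so this choice is without loss of generality.
1. E lies on line BM with BE:EM = -1:5 ⇒ E = (-1/4, 0)
2. U lies on line LB with LU:UB = 1:5 ⇒ U = (0, 5/6)
3. Q is the midpoint of EU ⇒ Q = (-1/8, 5/12)
4. H lies on line ML with MH:HL = 2:(-1) ⇒ H = (-1, 2)
through Q parallel to EL: direction (1/4, 1); meets EH at N = (-19/80, -1/30)
N = E + t·(H−E) with t = -1/60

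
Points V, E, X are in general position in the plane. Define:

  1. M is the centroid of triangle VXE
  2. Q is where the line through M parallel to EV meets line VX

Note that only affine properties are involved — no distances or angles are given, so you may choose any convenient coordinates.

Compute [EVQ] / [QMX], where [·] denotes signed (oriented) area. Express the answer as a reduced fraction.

Work in coordinates with V = (0, 0), E = (1, 0), X = (0, 1).
1. M is the centroid of triangle VXE ⇒ M = (1/3, 1/3)
2. Q is where the line through M parallel to EV meets line VX ⇒ Q = (0, 1/3)
2·[EVQ] = -1/3, 2·[QMX] = 2/9
[EVQ]:[QMX] = -1/3:2/9 = -3/2

[EVQ]:[QMX] = -3/2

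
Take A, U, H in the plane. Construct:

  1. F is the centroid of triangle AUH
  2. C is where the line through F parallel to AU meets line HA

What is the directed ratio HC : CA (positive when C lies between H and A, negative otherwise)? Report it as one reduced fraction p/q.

HC:CA = 2

Set A = (0, 0), U = (1, 0), H = (0, 1); any affine frame gives the same invariant.
1. F is the centroid of triangle AUH ⇒ F = (1/3, 1/3)
2. C is where the line through F parallel to AU meets line HA ⇒ C = (0, 1/3)
C = H + t·(A−H) with t = 2/3, so HC:CA = t:(1−t) = 2/3:1/3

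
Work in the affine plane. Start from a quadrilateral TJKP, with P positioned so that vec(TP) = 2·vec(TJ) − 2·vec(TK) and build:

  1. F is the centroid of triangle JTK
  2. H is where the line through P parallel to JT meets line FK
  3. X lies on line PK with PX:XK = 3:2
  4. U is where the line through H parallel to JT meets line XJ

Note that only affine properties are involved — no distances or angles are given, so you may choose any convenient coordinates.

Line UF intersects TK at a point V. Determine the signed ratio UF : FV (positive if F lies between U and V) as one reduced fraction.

Set T = (0, 0), J = (1, 0), K = (0, 1), P = (2, -2); any affine frame gives the same invariant.
1. F is the centroid of triangle JTK ⇒ F = (1/3, 1/3)
2. H is where the line through P parallel to JT meets line FK ⇒ H = (3/2, -2)
3. X lies on line PK with PX:XK = 3:2 ⇒ X = (4/5, -1/5)
4. U is where the line through H parallel to JT meets line XJ ⇒ U = (-1, -2)
line UF meets TK at V = (0, -1/4)
F = U + t·(V−U) with t = 4/3, so UF:FV = 4/3:-1/3

UF:FV = -4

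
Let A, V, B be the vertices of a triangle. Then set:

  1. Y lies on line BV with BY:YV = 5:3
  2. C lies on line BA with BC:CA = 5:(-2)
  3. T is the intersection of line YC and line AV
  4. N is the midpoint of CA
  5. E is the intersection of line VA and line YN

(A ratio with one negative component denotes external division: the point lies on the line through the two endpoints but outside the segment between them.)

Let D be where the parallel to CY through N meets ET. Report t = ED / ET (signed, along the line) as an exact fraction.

t = -8/9

Work in coordinates with A = (0, 0), V = (1, 0), B = (0, 1).
1. Y lies on line BV with BY:YV = 5:3 ⇒ Y = (5/8, 3/8)
2. C lies on line BA with BC:CA = 5:(-2) ⇒ C = (0, -2/3)
3. T is the intersection of line YC and line AV ⇒ T = (2/5, 0)
4. N is the midpoint of CA ⇒ N = (0, -1/3)
5. E is the intersection of line VA and line YN ⇒ E = (5/17, 0)
through N parallel to CY: direction (5/8, 25/24); meets ET at D = (1/5, 0)
D = E + t·(T−E) with t = -8/9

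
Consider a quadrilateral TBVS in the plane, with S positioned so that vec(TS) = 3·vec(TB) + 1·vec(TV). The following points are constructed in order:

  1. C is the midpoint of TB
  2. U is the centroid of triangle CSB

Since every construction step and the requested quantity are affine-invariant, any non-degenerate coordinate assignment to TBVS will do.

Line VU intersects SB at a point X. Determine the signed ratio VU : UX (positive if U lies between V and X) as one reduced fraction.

VU:UX = 17

Choose coordinates T = (0, 0), B = (1, 0), V = (0, 1), S = (3, 1).
1. C is the midpoint of TB ⇒ C = (1/2, 0)
2. U is the centroid of triangle CSB ⇒ U = (3/2, 1/3)
line VU meets SB at X = (27/17, 5/17)
U = V + t·(X−V) with t = 17/18, so VU:UX = 17/18:1/18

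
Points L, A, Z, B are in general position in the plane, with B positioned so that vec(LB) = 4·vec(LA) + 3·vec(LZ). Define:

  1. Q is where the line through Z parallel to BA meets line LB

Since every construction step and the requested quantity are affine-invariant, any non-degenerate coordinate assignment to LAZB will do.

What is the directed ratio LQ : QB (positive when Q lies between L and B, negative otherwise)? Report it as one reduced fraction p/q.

Set L = (0, 0), A = (1, 0), Z = (0, 1), B = (4, 3); any affine frame gives the same invariant.
1. Q is where the line through Z parallel to BA meets line LB ⇒ Q = (-4, -3)
Q = L + t·(B−L) with t = -1, so LQ:QB = t:(1−t) = -1:2

LQ:QB = -1/2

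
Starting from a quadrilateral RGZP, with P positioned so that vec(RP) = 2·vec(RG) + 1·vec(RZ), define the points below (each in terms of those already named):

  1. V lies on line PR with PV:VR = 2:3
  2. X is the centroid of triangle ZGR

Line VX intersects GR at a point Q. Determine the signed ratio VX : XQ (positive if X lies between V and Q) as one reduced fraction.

Work in coordinates with R = (0, 0), G = (1, 0), Z = (0, 1), P = (2, 1).
1. V lies on line PR with PV:VR = 2:3 ⇒ V = (6/5, 3/5)
2. X is the centroid of triangle ZGR ⇒ X = (1/3, 1/3)
line VX meets GR at Q = (-3/4, 0)
X = V + t·(Q−V) with t = 4/9, so VX:XQ = 4/9:5/9

VX:XQ = 4/5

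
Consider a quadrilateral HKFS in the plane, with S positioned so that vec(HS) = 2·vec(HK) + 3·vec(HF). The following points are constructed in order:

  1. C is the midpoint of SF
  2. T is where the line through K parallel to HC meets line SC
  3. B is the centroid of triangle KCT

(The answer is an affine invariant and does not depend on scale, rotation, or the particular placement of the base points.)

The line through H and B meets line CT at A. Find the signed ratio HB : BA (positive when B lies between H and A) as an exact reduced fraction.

Assign H = (0, 0), K = (1, 0), F = (0, 1), S = (2, 3) — the answer is frame-independent, so this choice is without loss of generality.
1. C is the midpoint of SF ⇒ C = (1, 2)
2. T is where the line through K parallel to HC meets line SC ⇒ T = (3, 4)
3. B is the centroid of triangle KCT ⇒ B = (5/3, 2)
line HB meets CT at A = (5, 6)
B = H + t·(A−H) with t = 1/3, so HB:BA = 1/3:2/3

HB:BA = 1/2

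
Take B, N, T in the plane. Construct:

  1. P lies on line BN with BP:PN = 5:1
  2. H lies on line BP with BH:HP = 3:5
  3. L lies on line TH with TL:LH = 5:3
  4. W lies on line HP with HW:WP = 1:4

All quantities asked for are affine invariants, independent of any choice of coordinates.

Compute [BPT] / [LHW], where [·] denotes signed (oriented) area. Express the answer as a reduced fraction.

[BPT]:[LHW] = 64/3

Set B = (0, 0), N = (1, 0), T = (0, 1); any affine frame gives the same invariant.
1. P lies on line BN with BP:PN = 5:1 ⇒ P = (5/6, 0)
2. H lies on line BP with BH:HP = 3:5 ⇒ H = (5/16, 0)
3. L lies on line TH with TL:LH = 5:3 ⇒ L = (25/128, 3/8)
4. W lies on line HP with HW:WP = 1:4 ⇒ W = (5/12, 0)
2·[BPT] = 5/6, 2·[LHW] = 5/128
[BPT]:[LHW] = 5/6:5/128 = 64/3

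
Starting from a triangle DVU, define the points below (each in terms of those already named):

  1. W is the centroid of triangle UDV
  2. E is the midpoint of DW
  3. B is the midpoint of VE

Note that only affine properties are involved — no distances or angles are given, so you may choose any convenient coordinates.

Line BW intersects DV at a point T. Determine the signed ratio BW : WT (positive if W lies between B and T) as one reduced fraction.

Assign D = (0, 0), V = (1, 0), U = (0, 1) — the answer is frame-independent, so this choice is without loss of generality.
1. W is the centroid of triangle UDV ⇒ W = (1/3, 1/3)
2. E is the midpoint of DW ⇒ E = (1/6, 1/6)
3. B is the midpoint of VE ⇒ B = (7/12, 1/12)
line BW meets DV at T = (2/3, 0)
W = B + t·(T−B) with t = -3, so BW:WT = -3:4

BW:WT = -3/4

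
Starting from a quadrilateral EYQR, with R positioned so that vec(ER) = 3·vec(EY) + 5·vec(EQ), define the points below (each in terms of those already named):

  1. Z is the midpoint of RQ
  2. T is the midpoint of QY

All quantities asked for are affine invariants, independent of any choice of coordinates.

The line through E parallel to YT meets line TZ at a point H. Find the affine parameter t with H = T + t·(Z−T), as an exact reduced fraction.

Assign E = (0, 0), Y = (1, 0), Q = (0, 1), R = (3, 5) — the answer is frame-independent, so this choice is without loss of generality.
1. Z is the midpoint of RQ ⇒ Z = (3/2, 3)
2. T is the midpoint of QY ⇒ T = (1/2, 1/2)
through E parallel to YT: direction (-1/2, 1/2); meets TZ at H = (3/14, -3/14)
H = T + t·(Z−T) with t = -2/7

t = -2/7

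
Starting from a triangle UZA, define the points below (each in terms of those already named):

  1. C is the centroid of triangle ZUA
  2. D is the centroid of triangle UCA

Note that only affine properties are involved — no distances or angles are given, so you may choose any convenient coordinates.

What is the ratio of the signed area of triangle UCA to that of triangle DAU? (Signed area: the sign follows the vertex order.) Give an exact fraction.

Work in coordinates with U = (0, 0), Z = (1, 0), A = (0, 1).
1. C is the centroid of triangle ZUA ⇒ C = (1/3, 1/3)
2. D is the centroid of triangle UCA ⇒ D = (1/9, 4/9)
2·[UCA] = 1/3, 2·[DAU] = 1/9
[UCA]:[DAU] = 1/3:1/9 = 3

[UCA]:[DAU] = 3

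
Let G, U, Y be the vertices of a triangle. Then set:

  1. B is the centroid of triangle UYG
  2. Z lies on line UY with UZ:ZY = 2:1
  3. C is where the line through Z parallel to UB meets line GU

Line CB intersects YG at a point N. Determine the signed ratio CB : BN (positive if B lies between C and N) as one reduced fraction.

CB:BN = 4

Set G = (0, 0), U = (1, 0), Y = (0, 1); any affine frame gives the same invariant.
1. B is the centroid of triangle UYG ⇒ B = (1/3, 1/3)
2. Z lies on line UY with UZ:ZY = 2:1 ⇒ Z = (1/3, 2/3)
3. C is where the line through Z parallel to UB meets line GU ⇒ C = (5/3, 0)
line CB meets YG at N = (0, 5/12)
B = C + t·(N−C) with t = 4/5, so CB:BN = 4/5:1/5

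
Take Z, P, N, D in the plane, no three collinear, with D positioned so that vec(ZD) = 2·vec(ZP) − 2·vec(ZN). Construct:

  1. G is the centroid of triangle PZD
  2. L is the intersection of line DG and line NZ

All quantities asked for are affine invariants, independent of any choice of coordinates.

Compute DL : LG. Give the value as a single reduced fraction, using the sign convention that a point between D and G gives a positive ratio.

DL:LG = -2

Choose coordinates Z = (0, 0), P = (1, 0), N = (0, 1), D = (2, -2).
1. G is the centroid of triangle PZD ⇒ G = (1, -2/3)
2. L is the intersection of line DG and line NZ ⇒ L = (0, 2/3)
L = D + t·(G−D) with t = 2, so DL:LG = t:(1−t) = 2:-1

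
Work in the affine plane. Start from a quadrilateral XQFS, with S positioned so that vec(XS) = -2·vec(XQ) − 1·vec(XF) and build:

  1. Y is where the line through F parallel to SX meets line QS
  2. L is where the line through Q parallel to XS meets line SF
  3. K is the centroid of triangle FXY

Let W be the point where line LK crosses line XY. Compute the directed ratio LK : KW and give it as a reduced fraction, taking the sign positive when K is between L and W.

Assign X = (0, 0), Q = (1, 0), F = (0, 1), S = (-2, -1) — the answer is frame-independent, so this choice is without loss of generality.
1. Y is where the line through F parallel to SX meets line QS ⇒ Y = (-8, -3)
2. L is where the line through Q parallel to XS meets line SF ⇒ L = (-3, -2)
3. K is the centroid of triangle FXY ⇒ K = (-8/3, -2/3)
line LK meets XY at W = (-80/29, -30/29)
K = L + t·(W−L) with t = 29/21, so LK:KW = 29/21:-8/21

LK:KW = -29/8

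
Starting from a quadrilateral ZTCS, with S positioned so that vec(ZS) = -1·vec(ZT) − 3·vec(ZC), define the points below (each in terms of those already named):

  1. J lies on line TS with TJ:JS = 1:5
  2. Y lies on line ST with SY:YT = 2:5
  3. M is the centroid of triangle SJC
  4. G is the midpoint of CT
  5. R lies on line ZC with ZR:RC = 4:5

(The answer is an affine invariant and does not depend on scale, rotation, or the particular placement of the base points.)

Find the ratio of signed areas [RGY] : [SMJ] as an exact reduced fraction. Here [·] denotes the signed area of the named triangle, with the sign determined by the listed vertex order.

[RGY]:[SMJ] = 32/35

Choose coordinates Z = (0, 0), T = (1, 0), C = (0, 1), S = (-1, -3).
1. J lies on line TS with TJ:JS = 1:5 ⇒ J = (2/3, -1/2)
2. Y lies on line ST with SY:YT = 2:5 ⇒ Y = (-3/7, -15/7)
3. M is the centroid of triangle SJC ⇒ M = (-1/9, -5/6)
4. G is the midpoint of CT ⇒ G = (1/2, 1/2)
5. R lies on line ZC with ZR:RC = 4:5 ⇒ R = (0, 4/9)
2·[RGY] = -80/63, 2·[SMJ] = -25/18
[RGY]:[SMJ] = -80/63:-25/18 = 32/35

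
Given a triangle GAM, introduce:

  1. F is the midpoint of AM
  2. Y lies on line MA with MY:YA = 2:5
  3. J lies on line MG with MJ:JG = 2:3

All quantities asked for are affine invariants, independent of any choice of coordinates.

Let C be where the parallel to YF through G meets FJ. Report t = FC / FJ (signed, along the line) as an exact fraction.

t = 5/2

Choose coordinates G = (0, 0), A = (1, 0), M = (0, 1).
1. F is the midpoint of AM ⇒ F = (1/2, 1/2)
2. Y lies on line MA with MY:YA = 2:5 ⇒ Y = (2/7, 5/7)
3. J lies on line MG with MJ:JG = 2:3 ⇒ J = (0, 3/5)
through G parallel to YF: direction (3/14, -3/14); meets FJ at C = (-3/4, 3/4)
C = F + t·(J−F) with t = 5/2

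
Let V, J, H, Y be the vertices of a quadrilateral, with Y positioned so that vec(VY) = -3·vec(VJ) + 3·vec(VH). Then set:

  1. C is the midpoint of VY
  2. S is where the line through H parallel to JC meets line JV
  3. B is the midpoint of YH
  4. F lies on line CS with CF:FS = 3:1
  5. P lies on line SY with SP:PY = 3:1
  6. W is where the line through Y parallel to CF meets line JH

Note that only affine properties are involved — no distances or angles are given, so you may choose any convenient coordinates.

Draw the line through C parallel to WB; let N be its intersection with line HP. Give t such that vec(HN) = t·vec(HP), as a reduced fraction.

t = 21/41

Choose coordinates V = (0, 0), J = (1, 0), H = (0, 1), Y = (-3, 3).
1. C is the midpoint of VY ⇒ C = (-3/2, 3/2)
2. S is where the line through H parallel to JC meets line JV ⇒ S = (5/3, 0)
3. B is the midpoint of YH ⇒ B = (-3/2, 2)
4. F lies on line CS with CF:FS = 3:1 ⇒ F = (7/8, 3/8)
5. P lies on line SY with SP:PY = 3:1 ⇒ P = (-11/6, 9/4)
6. W is where the line through Y parallel to CF meets line JH ⇒ W = (-11/10, 21/10)
through C parallel to WB: direction (-2/5, -1/10); meets HP at N = (-77/82, 269/164)
N = H + t·(P−H) with t = 21/41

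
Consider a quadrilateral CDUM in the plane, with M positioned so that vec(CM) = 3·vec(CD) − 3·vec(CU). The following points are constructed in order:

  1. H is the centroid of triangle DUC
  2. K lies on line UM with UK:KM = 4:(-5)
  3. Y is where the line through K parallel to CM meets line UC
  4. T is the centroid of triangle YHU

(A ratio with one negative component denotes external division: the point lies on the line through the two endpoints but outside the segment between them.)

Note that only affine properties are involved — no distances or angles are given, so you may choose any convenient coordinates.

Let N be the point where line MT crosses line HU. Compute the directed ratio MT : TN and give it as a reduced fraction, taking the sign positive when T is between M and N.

Work in coordinates with C = (0, 0), D = (1, 0), U = (0, 1), M = (3, -3).
1. H is the centroid of triangle DUC ⇒ H = (1/3, 1/3)
2. K lies on line UM with UK:KM = 4:(-5) ⇒ K = (-12, 17)
3. Y is where the line through K parallel to CM meets line UC ⇒ Y = (0, 5)
4. T is the centroid of triangle YHU ⇒ T = (1/9, 19/9)
line MT meets HU at N = (-17/3, 37/3)
T = M + t·(N−M) with t = 1/3, so MT:TN = 1/3:2/3

MT:TN = 1/2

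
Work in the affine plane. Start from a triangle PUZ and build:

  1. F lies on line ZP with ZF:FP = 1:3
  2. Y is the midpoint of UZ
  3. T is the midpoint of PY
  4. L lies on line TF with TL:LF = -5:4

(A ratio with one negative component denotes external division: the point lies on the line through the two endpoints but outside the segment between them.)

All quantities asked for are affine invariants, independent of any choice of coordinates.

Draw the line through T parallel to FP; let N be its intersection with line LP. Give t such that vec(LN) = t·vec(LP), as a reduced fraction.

Assign P = (0, 0), U = (1, 0), Z = (0, 1) — the answer is frame-independent, so this choice is without loss of generality.
1. F lies on line ZP with ZF:FP = 1:3 ⇒ F = (0, 3/4)
2. Y is the midpoint of UZ ⇒ Y = (1/2, 1/2)
3. T is the midpoint of PY ⇒ T = (1/4, 1/4)
4. L lies on line TF with TL:LF = -5:4 ⇒ L = (-1, 11/4)
through T parallel to FP: direction (0, -3/4); meets LP at N = (1/4, -11/16)
N = L + t·(P−L) with t = 5/4

t = 5/4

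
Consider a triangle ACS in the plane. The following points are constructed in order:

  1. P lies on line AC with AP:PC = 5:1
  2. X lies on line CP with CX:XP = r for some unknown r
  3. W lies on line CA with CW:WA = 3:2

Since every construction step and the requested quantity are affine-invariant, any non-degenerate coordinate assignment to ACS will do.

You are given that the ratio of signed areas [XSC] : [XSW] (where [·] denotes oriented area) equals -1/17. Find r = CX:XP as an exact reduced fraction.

r = 1/4

Assign A = (0, 0), C = (1, 0), S = (0, 1) — the answer is frame-independent, so this choice is without loss of generality.
1. P lies on line AC with AP:PC = 5:1 ⇒ P = (5/6, 0)
2. With CX:XP = r, write λ = r/(r+1) so X = C + λ·(P−C); X is affine-linear in λ
3. W lies on line CA with CW:WA = 3:2 ⇒ W = (2/5, 0)
Every point depending on X is an affine combination of X and λ-independent points, so each such coordinate is linear in λ; the λ² term in each signed area is a multiple of (P−C)×(P−C) = 0, so 2·[XSC] and 2·[XSW] are each linear in λ. Evaluating at λ=0 and λ=1:
  2·[XSC] = -1/6·λ,   2·[XSW] = -1/6·λ + 3/5
So [XSC]:[XSW] = (-1/6·λ) / (-1/6·λ + 3/5). Setting this equal to -1/17:
  -1/6·λ = -1/17·(-1/6·λ + 3/5)  ⇒  λ = 1/5
Then r = λ/(1−λ) = (1/5)/(4/5) = 1/4. Check: with r = 1/4, X = (29/30, 0) and [XSC]:[XSW] = -1/17 as required.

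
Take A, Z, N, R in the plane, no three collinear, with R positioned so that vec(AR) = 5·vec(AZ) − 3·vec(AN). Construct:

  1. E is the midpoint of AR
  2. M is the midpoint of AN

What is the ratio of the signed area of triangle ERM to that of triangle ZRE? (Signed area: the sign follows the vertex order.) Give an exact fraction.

[ERM]:[ZRE] = -5/6

Choose coordinates A = (0, 0), Z = (1, 0), N = (0, 1), R = (5, -3).
1. E is the midpoint of AR ⇒ E = (5/2, -3/2)
2. M is the midpoint of AN ⇒ M = (0, 1/2)
2·[ERM] = 5/4, 2·[ZRE] = -3/2
[ERM]:[ZRE] = 5/4:-3/2 = -5/6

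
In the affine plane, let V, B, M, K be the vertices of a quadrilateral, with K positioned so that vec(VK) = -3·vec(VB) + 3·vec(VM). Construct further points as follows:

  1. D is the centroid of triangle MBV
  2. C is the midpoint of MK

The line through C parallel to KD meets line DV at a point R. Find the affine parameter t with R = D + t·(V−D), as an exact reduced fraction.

t = -1/3

Choose coordinates V = (0, 0), B = (1, 0), M = (0, 1), K = (-3, 3).
1. D is the centroid of triangle MBV ⇒ D = (1/3, 1/3)
2. C is the midpoint of MK ⇒ C = (-3/2, 2)
through C parallel to KD: direction (10/3, -8/3); meets DV at R = (4/9, 4/9)
R = D + t·(V−D) with t = -1/3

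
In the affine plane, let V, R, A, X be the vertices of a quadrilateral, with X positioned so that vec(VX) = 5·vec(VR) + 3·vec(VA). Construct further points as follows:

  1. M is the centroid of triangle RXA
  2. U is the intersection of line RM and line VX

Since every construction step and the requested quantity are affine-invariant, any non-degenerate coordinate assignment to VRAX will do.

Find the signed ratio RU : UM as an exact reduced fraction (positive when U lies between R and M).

Set V = (0, 0), R = (1, 0), A = (0, 1), X = (5, 3); any affine frame gives the same invariant.
1. M is the centroid of triangle RXA ⇒ M = (2, 4/3)
2. U is the intersection of line RM and line VX ⇒ U = (20/11, 12/11)
U = R + t·(M−R) with t = 9/11, so RU:UM = t:(1−t) = 9/11:2/11

RU:UM = 9/2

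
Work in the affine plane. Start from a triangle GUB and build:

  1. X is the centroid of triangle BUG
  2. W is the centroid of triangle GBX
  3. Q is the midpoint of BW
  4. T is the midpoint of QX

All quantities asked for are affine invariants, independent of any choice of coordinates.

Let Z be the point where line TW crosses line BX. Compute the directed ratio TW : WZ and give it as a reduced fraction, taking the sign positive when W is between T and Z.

Work in coordinates with G = (0, 0), U = (1, 0), B = (0, 1).
1. X is the centroid of triangle BUG ⇒ X = (1/3, 1/3)
2. W is the centroid of triangle GBX ⇒ W = (1/9, 4/9)
3. Q is the midpoint of BW ⇒ Q = (1/18, 13/18)
4. T is the midpoint of QX ⇒ T = (7/36, 19/36)
line TW meets BX at Z = (2/9, 5/9)
W = T + t·(Z−T) with t = -3, so TW:WZ = -3:4

TW:WZ = -3/4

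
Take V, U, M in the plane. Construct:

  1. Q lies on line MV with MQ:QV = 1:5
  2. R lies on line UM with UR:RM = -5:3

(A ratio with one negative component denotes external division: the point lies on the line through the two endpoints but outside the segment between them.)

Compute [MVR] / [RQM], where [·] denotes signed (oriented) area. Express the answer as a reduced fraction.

[MVR]:[RQM] = -6

Work in coordinates with V = (0, 0), U = (1, 0), M = (0, 1).
1. Q lies on line MV with MQ:QV = 1:5 ⇒ Q = (0, 5/6)
2. R lies on line UM with UR:RM = -5:3 ⇒ R = (-3/2, 5/2)
2·[MVR] = -3/2, 2·[RQM] = 1/4
[MVR]:[RQM] = -3/2:1/4 = -6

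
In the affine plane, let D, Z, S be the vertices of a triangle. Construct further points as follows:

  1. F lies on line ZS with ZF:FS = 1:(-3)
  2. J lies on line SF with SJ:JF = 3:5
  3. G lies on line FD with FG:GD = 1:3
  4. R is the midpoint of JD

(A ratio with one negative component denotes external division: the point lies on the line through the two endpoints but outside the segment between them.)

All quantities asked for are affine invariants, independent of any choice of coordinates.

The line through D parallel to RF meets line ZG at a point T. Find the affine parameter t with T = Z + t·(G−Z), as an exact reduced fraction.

t = 92/47

Choose coordinates D = (0, 0), Z = (1, 0), S = (0, 1).
1. F lies on line ZS with ZF:FS = 1:(-3) ⇒ F = (3/2, -1/2)
2. J lies on line SF with SJ:JF = 3:5 ⇒ J = (9/16, 7/16)
3. G lies on line FD with FG:GD = 1:3 ⇒ G = (9/8, -3/8)
4. R is the midpoint of JD ⇒ R = (9/32, 7/32)
through D parallel to RF: direction (39/32, -23/32); meets ZG at T = (117/94, -69/94)
T = Z + t·(G−Z) with t = 92/47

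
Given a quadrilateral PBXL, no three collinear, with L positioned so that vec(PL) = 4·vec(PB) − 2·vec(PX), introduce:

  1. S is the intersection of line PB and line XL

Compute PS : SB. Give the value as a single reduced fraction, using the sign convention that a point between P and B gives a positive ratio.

PS:SB = -4

Set P = (0, 0), B = (1, 0), X = (0, 1), L = (4, -2); any affine frame gives the same invariant.
1. S is the intersection of line PB and line XL ⇒ S = (4/3, 0)
S = P + t·(B−P) with t = 4/3, so PS:SB = t:(1−t) = 4/3:-1/3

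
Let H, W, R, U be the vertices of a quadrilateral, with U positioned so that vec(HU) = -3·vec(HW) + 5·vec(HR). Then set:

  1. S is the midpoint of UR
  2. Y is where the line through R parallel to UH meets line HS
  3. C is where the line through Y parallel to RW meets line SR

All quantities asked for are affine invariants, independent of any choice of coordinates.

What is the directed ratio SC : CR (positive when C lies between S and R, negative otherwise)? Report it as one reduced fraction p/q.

SC:CR = -3/4

Assign H = (0, 0), W = (1, 0), R = (0, 1), U = (-3, 5) — the answer is frame-independent, so this choice is without loss of generality.
1. S is the midpoint of UR ⇒ S = (-3/2, 3)
2. Y is where the line through R parallel to UH meets line HS ⇒ Y = (-3, 6)
3. C is where the line through Y parallel to RW meets line SR ⇒ C = (-6, 9)
C = S + t·(R−S) with t = -3, so SC:CR = t:(1−t) = -3:4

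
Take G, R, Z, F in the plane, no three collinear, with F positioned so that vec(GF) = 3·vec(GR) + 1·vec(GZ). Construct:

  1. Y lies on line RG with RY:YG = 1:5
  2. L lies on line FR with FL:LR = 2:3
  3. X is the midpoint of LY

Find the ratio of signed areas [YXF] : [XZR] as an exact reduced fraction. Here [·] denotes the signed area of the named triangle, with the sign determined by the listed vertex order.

Set G = (0, 0), R = (1, 0), Z = (0, 1), F = (3, 1); any affine frame gives the same invariant.
1. Y lies on line RG with RY:YG = 1:5 ⇒ Y = (5/6, 0)
2. L lies on line FR with FL:LR = 2:3 ⇒ L = (11/5, 3/5)
3. X is the midpoint of LY ⇒ X = (91/60, 3/10)
2·[YXF] = 1/30, 2·[XZR] = 49/60
[YXF]:[XZR] = 1/30:49/60 = 2/49

[YXF]:[XZR] = 2/49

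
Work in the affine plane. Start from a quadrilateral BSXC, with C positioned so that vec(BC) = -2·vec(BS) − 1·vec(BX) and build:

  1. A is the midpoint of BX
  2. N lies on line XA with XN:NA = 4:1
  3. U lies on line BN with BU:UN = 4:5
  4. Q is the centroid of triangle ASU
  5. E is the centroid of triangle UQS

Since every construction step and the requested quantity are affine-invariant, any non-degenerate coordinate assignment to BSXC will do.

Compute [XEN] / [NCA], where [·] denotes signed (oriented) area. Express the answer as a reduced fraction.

[XEN]:[NCA] = -8/9

Choose coordinates B = (0, 0), S = (1, 0), X = (0, 1), C = (-2, -1).
1. A is the midpoint of BX ⇒ A = (0, 1/2)
2. N lies on line XA with XN:NA = 4:1 ⇒ N = (0, 3/5)
3. U lies on line BN with BU:UN = 4:5 ⇒ U = (0, 4/15)
4. Q is the centroid of triangle ASU ⇒ Q = (1/3, 23/90)
5. E is the centroid of triangle UQS ⇒ E = (4/9, 47/270)
2·[XEN] = -8/45, 2·[NCA] = 1/5
[XEN]:[NCA] = -8/45:1/5 = -8/9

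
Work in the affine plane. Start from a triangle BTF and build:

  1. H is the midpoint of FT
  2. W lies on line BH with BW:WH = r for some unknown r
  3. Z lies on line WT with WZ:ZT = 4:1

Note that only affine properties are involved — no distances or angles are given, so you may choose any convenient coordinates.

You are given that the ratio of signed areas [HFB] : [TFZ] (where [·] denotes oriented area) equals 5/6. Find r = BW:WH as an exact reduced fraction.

r = -2/3

Set B = (0, 0), T = (1, 0), F = (0, 1); any affine frame gives the same invariant.
1. H is the midpoint of FT ⇒ H = (1/2, 1/2)
2. With BW:WH = r, write λ = r/(r+1) so W = B + λ·(H−B); W is affine-linear in λ
3. Z lies on line WT with WZ:ZT = 4:1 ⇒ Z is an affine combination of earlier points and hence also affine-linear in λ
Every point depending on W is an affine combination of W and λ-independent points, so each such coordinate is linear in λ; the λ² term in each signed area is a multiple of (H−B)×(H−B) = 0, so 2·[HFB] and 2·[TFZ] are each linear in λ. Evaluating at λ=0 and λ=1:
  2·[HFB] = 1/2,   2·[TFZ] = -1/5·λ + 1/5
So [HFB]:[TFZ] = (1/2) / (-1/5·λ + 1/5). Setting this equal to 5/6:
  1/2 = 5/6·(-1/5·λ + 1/5)  ⇒  λ = -2
Then r = λ/(1−λ) = (-2)/(3) = -2/3. Check: with r = -2/3, W = (-1, -1) and [HFB]:[TFZ] = 5/6 as required.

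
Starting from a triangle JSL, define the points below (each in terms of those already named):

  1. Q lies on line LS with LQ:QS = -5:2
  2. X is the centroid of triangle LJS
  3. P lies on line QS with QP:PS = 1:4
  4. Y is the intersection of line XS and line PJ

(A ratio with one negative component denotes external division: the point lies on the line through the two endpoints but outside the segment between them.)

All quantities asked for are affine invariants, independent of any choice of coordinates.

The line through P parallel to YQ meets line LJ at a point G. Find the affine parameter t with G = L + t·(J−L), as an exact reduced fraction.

t = 92/85

Set J = (0, 0), S = (1, 0), L = (0, 1); any affine frame gives the same invariant.
1. Q lies on line LS with LQ:QS = -5:2 ⇒ Q = (5/3, -2/3)
2. X is the centroid of triangle LJS ⇒ X = (1/3, 1/3)
3. P lies on line QS with QP:PS = 1:4 ⇒ P = (23/15, -8/15)
4. Y is the intersection of line XS and line PJ ⇒ Y = (23/7, -8/7)
through P parallel to YQ: direction (-34/21, 10/21); meets LJ at G = (0, -7/85)
G = L + t·(J−L) with t = 92/85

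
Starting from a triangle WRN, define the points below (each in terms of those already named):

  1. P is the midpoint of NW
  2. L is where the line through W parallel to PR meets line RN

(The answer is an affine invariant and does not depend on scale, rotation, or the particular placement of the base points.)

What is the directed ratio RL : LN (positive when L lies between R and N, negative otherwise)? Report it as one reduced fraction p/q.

Choose coordinates W = (0, 0), R = (1, 0), N = (0, 1).
1. P is the midpoint of NW ⇒ P = (0, 1/2)
2. L is where the line through W parallel to PR meets line RN ⇒ L = (2, -1)
L = R + t·(N−R) with t = -1, so RL:LN = t:(1−t) = -1:2

RL:LN = -1/2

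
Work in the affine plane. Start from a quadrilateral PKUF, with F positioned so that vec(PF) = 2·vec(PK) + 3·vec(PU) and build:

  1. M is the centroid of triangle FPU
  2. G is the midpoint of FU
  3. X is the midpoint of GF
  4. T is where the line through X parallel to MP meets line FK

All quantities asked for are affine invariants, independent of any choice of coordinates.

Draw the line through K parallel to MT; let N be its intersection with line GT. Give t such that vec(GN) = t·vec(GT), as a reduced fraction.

t = 22

Set P = (0, 0), K = (1, 0), U = (0, 1), F = (2, 3); any affine frame gives the same invariant.
1. M is the centroid of triangle FPU ⇒ M = (2/3, 4/3)
2. G is the midpoint of FU ⇒ G = (1, 2)
3. X is the midpoint of GF ⇒ X = (3/2, 5/2)
4. T is where the line through X parallel to MP meets line FK ⇒ T = (5/2, 9/2)
through K parallel to MT: direction (11/6, 19/6); meets GT at N = (34, 57)
N = G + t·(T−G) with t = 22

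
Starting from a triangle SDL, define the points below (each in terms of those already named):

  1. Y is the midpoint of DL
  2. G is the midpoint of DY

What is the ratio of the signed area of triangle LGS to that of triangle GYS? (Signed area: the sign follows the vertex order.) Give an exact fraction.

Work in coordinates with S = (0, 0), D = (1, 0), L = (0, 1).
1. Y is the midpoint of DL ⇒ Y = (1/2, 1/2)
2. G is the midpoint of DY ⇒ G = (3/4, 1/4)
2·[LGS] = -3/4, 2·[GYS] = 1/4
[LGS]:[GYS] = -3/4:1/4 = -3

[LGS]:[GYS] = -3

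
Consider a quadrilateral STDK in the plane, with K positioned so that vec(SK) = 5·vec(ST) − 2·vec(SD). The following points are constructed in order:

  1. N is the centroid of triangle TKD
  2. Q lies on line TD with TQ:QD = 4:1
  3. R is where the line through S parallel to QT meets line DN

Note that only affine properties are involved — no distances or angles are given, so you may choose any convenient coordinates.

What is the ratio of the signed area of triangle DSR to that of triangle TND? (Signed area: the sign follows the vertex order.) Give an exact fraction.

[DSR]:[TND] = -9/2

Choose coordinates S = (0, 0), T = (1, 0), D = (0, 1), K = (5, -2).
1. N is the centroid of triangle TKD ⇒ N = (2, -1/3)
2. Q lies on line TD with TQ:QD = 4:1 ⇒ Q = (1/5, 4/5)
3. R is where the line through S parallel to QT meets line DN ⇒ R = (-3, 3)
2·[DSR] = -3, 2·[TND] = 2/3
[DSR]:[TND] = -3:2/3 = -9/2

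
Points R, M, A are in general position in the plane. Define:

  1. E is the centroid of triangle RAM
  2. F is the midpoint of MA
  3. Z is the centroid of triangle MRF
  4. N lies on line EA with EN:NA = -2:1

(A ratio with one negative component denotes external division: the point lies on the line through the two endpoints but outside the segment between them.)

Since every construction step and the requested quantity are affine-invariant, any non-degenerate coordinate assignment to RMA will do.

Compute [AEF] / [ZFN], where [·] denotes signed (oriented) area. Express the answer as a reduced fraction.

Choose coordinates R = (0, 0), M = (1, 0), A = (0, 1).
1. E is the centroid of triangle RAM ⇒ E = (1/3, 1/3)
2. F is the midpoint of MA ⇒ F = (1/2, 1/2)
3. Z is the centroid of triangle MRF ⇒ Z = (1/2, 1/6)
4. N lies on line EA with EN:NA = -2:1 ⇒ N = (-1/3, 5/3)
2·[AEF] = 1/6, 2·[ZFN] = 5/18
[AEF]:[ZFN] = 1/6:5/18 = 3/5

[AEF]:[ZFN] = 3/5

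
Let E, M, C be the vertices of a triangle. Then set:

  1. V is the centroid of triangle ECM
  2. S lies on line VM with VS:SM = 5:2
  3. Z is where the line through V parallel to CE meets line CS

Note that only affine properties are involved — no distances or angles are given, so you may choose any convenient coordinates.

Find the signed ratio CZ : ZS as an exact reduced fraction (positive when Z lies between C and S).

CZ:ZS = 7/10

Work in coordinates with E = (0, 0), M = (1, 0), C = (0, 1).
1. V is the centroid of triangle ECM ⇒ V = (1/3, 1/3)
2. S lies on line VM with VS:SM = 5:2 ⇒ S = (17/21, 2/21)
3. Z is where the line through V parallel to CE meets line CS ⇒ Z = (1/3, 32/51)
Z = C + t·(S−C) with t = 7/17, so CZ:ZS = t:(1−t) = 7/17:10/17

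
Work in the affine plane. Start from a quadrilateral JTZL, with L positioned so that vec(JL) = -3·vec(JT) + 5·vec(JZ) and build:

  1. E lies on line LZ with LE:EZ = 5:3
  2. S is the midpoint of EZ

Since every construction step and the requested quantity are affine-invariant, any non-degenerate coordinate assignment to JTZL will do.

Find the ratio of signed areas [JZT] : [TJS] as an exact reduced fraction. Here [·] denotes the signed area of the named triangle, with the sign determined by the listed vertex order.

[JZT]:[TJS] = 4/7

Set J = (0, 0), T = (1, 0), Z = (0, 1), L = (-3, 5); any affine frame gives the same invariant.
1. E lies on line LZ with LE:EZ = 5:3 ⇒ E = (-9/8, 5/2)
2. S is the midpoint of EZ ⇒ S = (-9/16, 7/4)
2·[JZT] = -1, 2·[TJS] = -7/4
[JZT]:[TJS] = -1:-7/4 = 4/7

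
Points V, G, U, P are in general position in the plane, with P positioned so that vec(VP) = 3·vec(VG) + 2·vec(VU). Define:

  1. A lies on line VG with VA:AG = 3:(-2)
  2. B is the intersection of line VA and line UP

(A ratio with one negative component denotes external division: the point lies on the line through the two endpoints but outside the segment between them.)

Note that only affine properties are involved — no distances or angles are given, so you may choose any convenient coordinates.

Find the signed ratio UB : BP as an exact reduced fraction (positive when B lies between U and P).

Set V = (0, 0), G = (1, 0), U = (0, 1), P = (3, 2); any affine frame gives the same invariant.
1. A lies on line VG with VA:AG = 3:(-2) ⇒ A = (3, 0)
2. B is the intersection of line VA and line UP ⇒ B = (-3, 0)
B = U + t·(P−U) with t = -1, so UB:BP = t:(1−t) = -1:2

UB:BP = -1/2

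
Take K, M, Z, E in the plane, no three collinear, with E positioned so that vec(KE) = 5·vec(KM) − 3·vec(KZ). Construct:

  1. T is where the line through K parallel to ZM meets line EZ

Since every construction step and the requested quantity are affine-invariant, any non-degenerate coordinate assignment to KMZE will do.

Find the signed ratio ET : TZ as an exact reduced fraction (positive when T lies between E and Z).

Work in coordinates with K = (0, 0), M = (1, 0), Z = (0, 1), E = (5, -3).
1. T is where the line through K parallel to ZM meets line EZ ⇒ T = (-5, 5)
T = E + t·(Z−E) with t = 2, so ET:TZ = t:(1−t) = 2:-1

ET:TZ = -2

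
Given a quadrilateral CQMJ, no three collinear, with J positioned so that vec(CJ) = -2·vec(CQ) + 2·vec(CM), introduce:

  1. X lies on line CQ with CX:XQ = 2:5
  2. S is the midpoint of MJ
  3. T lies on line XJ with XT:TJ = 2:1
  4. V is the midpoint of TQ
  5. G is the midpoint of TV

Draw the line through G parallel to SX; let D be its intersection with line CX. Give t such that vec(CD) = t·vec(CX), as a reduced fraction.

t = 5/8

Choose coordinates C = (0, 0), Q = (1, 0), M = (0, 1), J = (-2, 2).
1. X lies on line CQ with CX:XQ = 2:5 ⇒ X = (2/7, 0)
2. S is the midpoint of MJ ⇒ S = (-1, 3/2)
3. T lies on line XJ with XT:TJ = 2:1 ⇒ T = (-26/21, 4/3)
4. V is the midpoint of TQ ⇒ V = (-5/42, 2/3)
5. G is the midpoint of TV ⇒ G = (-19/28, 1)
through G parallel to SX: direction (9/7, -3/2); meets CX at D = (5/28, 0)
D = C + t·(X−C) with t = 5/8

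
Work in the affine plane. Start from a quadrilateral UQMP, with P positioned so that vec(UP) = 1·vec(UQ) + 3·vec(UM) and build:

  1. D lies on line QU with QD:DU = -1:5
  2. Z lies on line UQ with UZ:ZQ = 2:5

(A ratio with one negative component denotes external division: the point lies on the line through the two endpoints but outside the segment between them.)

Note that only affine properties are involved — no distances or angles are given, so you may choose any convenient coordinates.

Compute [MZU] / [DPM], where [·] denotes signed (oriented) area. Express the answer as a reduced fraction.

[MZU]:[DPM] = -4/49

Set U = (0, 0), Q = (1, 0), M = (0, 1), P = (1, 3); any affine frame gives the same invariant.
1. D lies on line QU with QD:DU = -1:5 ⇒ D = (5/4, 0)
2. Z lies on line UQ with UZ:ZQ = 2:5 ⇒ Z = (2/7, 0)
2·[MZU] = -2/7, 2·[DPM] = 7/2
[MZU]:[DPM] = -2/7:7/2 = -4/49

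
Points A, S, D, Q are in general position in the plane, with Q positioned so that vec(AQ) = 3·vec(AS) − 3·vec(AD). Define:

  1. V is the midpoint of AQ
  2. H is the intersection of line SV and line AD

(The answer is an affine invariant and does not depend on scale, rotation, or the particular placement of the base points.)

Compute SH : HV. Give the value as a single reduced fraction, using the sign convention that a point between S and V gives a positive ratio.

Assign A = (0, 0), S = (1, 0), D = (0, 1), Q = (3, -3) — the answer is frame-independent, so this choice is without loss of generality.
1. V is the midpoint of AQ ⇒ V = (3/2, -3/2)
2. H is the intersection of line SV and line AD ⇒ H = (0, 3)
H = S + t·(V−S) with t = -2, so SH:HV = t:(1−t) = -2:3

SH:HV = -2/3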